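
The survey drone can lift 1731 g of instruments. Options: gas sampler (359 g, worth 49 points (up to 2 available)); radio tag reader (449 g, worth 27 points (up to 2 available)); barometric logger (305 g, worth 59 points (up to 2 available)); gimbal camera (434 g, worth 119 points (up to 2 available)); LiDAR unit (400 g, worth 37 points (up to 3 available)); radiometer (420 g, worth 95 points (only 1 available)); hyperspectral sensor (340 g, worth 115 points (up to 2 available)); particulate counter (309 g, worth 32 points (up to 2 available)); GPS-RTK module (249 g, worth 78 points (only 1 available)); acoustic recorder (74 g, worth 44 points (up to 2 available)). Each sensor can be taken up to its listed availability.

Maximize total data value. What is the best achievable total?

Taking the top-ratio sensors first gives gimbal camera + 2×hyperspectral sensor + GPS-RTK module + 2×acoustic recorder for 515 (1511 g).
Dropping GPS-RTK module frees 249 g; slotting in gimbal camera (434 g) lifts the total to 556 at 1696 g.
No other feasible combination exceeds 556.

556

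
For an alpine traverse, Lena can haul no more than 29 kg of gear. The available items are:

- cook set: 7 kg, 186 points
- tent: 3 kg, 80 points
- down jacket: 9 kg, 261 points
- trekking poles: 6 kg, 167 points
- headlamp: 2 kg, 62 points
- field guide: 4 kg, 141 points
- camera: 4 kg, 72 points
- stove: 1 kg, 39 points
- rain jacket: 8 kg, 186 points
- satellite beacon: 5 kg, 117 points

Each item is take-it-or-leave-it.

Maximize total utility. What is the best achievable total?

Taking the top-ratio items first gives tent + down jacket + trekking poles + headlamp + field guide + camera + stove for 822 (29 kg).
Replace tent and camera with cook set: the trade gains 34 net, giving 856 at 29 kg.
The closest alternative, cook set + tent + down jacket + trekking poles + field guide, reaches only 835.

856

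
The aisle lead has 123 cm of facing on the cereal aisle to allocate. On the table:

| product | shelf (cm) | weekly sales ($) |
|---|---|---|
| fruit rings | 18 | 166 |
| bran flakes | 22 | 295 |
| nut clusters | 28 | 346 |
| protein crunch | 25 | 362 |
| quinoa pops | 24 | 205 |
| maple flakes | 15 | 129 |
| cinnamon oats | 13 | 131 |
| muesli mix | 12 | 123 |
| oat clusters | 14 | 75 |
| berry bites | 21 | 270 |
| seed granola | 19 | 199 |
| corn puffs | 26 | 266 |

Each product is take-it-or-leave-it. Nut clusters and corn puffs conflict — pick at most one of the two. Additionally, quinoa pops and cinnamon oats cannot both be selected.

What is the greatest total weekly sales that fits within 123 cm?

1527

The ratio heuristic lands on bran flakes + nut clusters + protein crunch + berry bites + seed granola (1472) but leaves 8 cm idle.
The 19 cm tied up in seed granola is better spent on cinnamon oats + muesli mix — total rises to 1527 (121 cm).
Next best is bran flakes + nut clusters + protein crunch + maple flakes + muesli mix + berry bites at 1525 (123 cm) — short by 2.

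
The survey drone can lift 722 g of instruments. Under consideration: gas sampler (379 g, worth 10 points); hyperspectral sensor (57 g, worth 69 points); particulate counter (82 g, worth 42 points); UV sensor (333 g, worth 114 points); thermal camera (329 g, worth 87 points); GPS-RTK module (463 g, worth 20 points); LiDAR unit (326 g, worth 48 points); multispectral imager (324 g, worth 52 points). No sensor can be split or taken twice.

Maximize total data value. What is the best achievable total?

270

Ranking by ratio (data value/g): hyperspectral sensor 1.21, particulate counter 0.51, UV sensor 0.34.
A density-first pass picks hyperspectral sensor + particulate counter + UV sensor — 225 at 472 g.
The 82 g tied up in particulate counter is better spent on thermal camera — total rises to 270 (719 g).
Nothing else within 722 g beats 270.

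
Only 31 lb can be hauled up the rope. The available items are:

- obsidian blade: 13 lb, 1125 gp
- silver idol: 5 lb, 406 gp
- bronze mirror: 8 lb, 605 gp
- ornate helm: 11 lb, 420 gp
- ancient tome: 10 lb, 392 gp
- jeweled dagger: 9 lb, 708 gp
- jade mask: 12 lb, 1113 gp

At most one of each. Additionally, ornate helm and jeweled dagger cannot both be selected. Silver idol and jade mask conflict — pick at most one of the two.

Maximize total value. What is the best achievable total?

Obsidian blade + bronze mirror + jeweled dagger uses 30 of the 31 lb and totals 2438.

2438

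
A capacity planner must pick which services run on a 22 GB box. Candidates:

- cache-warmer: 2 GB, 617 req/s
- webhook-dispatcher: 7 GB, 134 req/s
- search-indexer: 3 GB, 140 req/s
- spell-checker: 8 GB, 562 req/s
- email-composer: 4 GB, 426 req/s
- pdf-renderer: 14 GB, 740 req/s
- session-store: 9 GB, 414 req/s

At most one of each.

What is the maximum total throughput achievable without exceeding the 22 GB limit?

1783

Greedy by ratio would take cache-warmer + search-indexer + spell-checker + email-composer: 17 GB used, total 1745.
Dropping search-indexer and spell-checker frees 11 GB; slotting in pdf-renderer (14 GB) lifts the total to 1783 at 20 GB.
An exhaustive check of the 128 subsets confirms 1783.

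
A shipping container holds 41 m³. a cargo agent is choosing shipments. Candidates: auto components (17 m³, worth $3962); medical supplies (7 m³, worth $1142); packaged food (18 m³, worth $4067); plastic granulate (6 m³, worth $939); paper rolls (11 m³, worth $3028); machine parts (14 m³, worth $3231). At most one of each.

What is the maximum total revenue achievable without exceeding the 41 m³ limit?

Density check — paper rolls 275.27, auto components 233.06, machine parts 230.79, packaged food 225.94 are the best per m³.
Auto components + medical supplies + plastic granulate + paper rolls uses 41 of the 41 m³ and totals 9071.

9071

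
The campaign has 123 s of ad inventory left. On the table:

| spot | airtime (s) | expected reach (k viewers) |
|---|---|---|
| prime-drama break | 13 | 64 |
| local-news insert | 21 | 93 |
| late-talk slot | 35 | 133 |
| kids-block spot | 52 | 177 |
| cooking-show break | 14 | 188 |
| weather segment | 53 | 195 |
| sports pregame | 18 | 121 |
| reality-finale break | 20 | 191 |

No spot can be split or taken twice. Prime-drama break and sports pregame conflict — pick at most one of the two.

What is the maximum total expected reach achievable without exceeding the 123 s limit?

731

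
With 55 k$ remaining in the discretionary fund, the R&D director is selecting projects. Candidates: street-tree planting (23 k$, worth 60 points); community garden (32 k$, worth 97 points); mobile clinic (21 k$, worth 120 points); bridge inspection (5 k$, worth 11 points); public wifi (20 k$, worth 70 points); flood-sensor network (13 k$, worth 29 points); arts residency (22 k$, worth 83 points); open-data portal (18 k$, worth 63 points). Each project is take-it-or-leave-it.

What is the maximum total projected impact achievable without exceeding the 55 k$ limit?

219

Taking the top-ratio projects first gives mobile clinic + bridge inspection + arts residency for 214 (48 k$).
Replace bridge inspection and arts residency with public wifi + flood-sensor network: the trade gains 5 net, giving 219 at 54 k$.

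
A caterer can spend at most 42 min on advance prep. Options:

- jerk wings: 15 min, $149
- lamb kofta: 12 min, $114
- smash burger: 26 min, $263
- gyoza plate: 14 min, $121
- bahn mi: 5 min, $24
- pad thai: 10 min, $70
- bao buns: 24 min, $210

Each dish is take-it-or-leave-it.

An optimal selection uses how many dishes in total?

Best achievable profit is 412.
One optimal bundle: jerk wings + smash burger (41 min).
All optima have 2 dishes.

2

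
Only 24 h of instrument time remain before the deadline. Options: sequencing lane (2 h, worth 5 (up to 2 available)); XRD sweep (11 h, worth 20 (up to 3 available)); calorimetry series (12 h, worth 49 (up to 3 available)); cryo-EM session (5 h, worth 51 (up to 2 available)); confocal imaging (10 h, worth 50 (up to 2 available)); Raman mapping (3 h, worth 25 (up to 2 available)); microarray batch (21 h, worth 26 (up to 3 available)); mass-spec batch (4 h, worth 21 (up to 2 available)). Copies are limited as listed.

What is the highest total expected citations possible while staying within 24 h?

194

Ranking by ratio (expected citations/h): cryo-EM session 10.20, Raman mapping 8.33, mass-spec batch 5.25.
Taking 2×cryo-EM session + 2×Raman mapping + 2×mass-spec batch: 24 h used, 194 in expected citations.
Every other selection either busts 24 h or exceeds an availability limit or fails to beat 194.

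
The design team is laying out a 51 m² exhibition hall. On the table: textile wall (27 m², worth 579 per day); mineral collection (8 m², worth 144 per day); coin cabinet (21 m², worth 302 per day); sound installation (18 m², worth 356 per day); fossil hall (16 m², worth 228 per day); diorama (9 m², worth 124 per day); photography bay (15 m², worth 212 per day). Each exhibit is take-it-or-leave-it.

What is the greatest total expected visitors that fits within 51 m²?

951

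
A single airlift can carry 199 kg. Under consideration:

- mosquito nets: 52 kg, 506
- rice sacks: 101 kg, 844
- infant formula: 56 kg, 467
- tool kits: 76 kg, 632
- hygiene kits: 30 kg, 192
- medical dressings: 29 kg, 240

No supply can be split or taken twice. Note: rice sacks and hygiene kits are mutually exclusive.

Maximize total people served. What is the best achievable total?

1605

Greedy by ratio would take mosquito nets + rice sacks + medical dressings: 182 kg used, total 1590.
Replace rice sacks and medical dressings with infant formula + tool kits: the trade gains 15 net, giving 1605 at 184 kg.
No other feasible combination exceeds 1605.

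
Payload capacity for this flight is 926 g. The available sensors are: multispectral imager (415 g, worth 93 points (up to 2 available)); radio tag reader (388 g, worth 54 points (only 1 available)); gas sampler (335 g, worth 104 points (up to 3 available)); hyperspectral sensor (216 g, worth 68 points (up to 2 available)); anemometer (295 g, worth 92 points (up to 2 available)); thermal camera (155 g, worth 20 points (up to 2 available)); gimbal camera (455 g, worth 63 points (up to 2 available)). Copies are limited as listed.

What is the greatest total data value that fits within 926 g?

Greedy by ratio would take 2×hyperspectral sensor + anemometer + thermal camera: 882 g used, total 248.
Replace 2×hyperspectral sensor and thermal camera with gas sampler + anemometer: the trade gains 40 net, giving 288 at 925 g.

288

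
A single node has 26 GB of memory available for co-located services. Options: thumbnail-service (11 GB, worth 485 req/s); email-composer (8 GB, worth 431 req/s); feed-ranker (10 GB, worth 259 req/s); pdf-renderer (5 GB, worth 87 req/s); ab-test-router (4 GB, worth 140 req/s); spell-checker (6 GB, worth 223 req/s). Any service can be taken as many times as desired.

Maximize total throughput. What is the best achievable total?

Taking 3×email-composer: 24 GB used, 1293 in throughput.
No other feasible combination exceeds 1293.

1293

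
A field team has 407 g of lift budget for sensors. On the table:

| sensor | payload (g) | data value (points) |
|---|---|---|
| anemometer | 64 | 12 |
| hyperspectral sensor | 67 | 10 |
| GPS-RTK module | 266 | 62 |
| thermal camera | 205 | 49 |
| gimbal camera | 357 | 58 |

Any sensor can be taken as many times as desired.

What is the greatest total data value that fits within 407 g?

Taking the top-ratio sensors first gives 3×anemometer + thermal camera for 85 (397 g).
The 269 g tied up in anemometer and thermal camera is better spent on GPS-RTK module — total rises to 86 (394 g).

86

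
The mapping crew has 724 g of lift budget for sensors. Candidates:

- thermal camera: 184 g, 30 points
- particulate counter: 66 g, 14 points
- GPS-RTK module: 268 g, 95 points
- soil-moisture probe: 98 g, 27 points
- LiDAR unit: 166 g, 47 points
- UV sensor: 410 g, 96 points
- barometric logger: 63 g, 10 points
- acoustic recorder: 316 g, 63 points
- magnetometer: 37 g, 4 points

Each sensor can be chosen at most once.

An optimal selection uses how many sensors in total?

Best achievable data value is 199.
For example thermal camera + GPS-RTK module + soil-moisture probe + LiDAR unit achieves it, using 716 g.
Any selection reaching 199 contains exactly 4 sensors.

4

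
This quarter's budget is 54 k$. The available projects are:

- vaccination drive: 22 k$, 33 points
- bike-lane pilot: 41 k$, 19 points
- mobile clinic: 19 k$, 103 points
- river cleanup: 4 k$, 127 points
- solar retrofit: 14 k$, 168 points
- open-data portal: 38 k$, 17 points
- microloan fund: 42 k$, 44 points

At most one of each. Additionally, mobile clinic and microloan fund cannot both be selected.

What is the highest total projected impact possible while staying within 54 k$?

By projected impact per k$: river cleanup 31.75, solar retrofit 12.00, mobile clinic 5.42, vaccination drive 1.50 lead.
Best packing: mobile clinic + river cleanup + solar retrofit — 37 k$, 398 total.
Next best is vaccination drive + river cleanup + solar retrofit at 328 (40 k$) — short by 70.

398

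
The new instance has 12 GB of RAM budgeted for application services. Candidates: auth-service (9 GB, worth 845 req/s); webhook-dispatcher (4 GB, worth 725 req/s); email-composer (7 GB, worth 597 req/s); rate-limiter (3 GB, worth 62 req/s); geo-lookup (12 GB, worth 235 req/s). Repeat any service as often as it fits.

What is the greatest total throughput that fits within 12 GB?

Density check — webhook-dispatcher 181.25, auth-service 93.89, email-composer 85.29, rate-limiter 20.67 are the best per GB.
Taking 3×webhook-dispatcher: 12 GB used, 2175 in throughput.

2175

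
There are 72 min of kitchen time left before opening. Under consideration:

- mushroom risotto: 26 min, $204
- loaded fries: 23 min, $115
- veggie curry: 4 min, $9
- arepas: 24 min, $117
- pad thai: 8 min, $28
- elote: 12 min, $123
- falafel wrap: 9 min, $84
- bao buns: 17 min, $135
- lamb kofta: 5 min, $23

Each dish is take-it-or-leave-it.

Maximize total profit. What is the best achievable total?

574

Taking the top-ratio dishes first gives mushroom risotto + elote + falafel wrap + bao buns + lamb kofta for 569 (69 min).
Dropping lamb kofta frees 5 min; slotting in pad thai (8 min) lifts the total to 574 at 72 min.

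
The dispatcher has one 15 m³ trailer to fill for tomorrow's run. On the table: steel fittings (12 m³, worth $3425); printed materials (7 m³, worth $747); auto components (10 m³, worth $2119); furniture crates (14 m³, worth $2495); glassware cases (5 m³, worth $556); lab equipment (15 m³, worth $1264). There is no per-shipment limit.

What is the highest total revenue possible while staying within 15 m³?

3425

Density check — steel fittings 285.42, auto components 211.90, furniture crates 178.21 are the best per m³.
Best packing: steel fittings — 12 m³, 3425 total.
No other feasible combination exceeds 3425.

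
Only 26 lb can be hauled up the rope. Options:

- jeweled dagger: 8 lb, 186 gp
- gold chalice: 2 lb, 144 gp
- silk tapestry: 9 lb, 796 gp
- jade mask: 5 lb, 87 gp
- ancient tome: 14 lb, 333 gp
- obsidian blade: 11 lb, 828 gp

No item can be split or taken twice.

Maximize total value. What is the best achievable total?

By value per lb: silk tapestry 88.44, obsidian blade 75.27, gold chalice 72.00, ancient tome 23.79 lead.
Taking gold chalice + silk tapestry + obsidian blade: 22 lb used, 1768 in value.
Runner-up silk tapestry + jade mask + obsidian blade tops out at 1711.

1768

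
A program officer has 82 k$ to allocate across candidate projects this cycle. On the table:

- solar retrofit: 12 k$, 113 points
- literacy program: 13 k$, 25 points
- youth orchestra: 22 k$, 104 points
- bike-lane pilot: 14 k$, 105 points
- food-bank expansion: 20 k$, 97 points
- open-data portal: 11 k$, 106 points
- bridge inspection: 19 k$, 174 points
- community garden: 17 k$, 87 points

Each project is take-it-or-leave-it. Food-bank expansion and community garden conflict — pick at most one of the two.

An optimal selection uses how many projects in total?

Best achievable projected impact is 602.
solar retrofit + youth orchestra + bike-lane pilot + open-data portal + bridge inspection hits 602 at 78 k$.
Every optimal selection uses 5 projects.

5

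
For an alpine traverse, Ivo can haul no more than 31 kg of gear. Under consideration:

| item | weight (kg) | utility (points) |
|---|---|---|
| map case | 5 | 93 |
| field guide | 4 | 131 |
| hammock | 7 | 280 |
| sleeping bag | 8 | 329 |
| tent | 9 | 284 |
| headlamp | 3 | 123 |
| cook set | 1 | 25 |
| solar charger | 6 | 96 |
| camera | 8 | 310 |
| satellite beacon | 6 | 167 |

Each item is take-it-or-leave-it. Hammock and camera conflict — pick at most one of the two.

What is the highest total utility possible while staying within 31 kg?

1147

Field guide + hammock + sleeping bag + tent + headlamp uses 31 of the 31 kg and totals 1147.
Runner-up sleeping bag + tent + camera + satellite beacon tops out at 1090.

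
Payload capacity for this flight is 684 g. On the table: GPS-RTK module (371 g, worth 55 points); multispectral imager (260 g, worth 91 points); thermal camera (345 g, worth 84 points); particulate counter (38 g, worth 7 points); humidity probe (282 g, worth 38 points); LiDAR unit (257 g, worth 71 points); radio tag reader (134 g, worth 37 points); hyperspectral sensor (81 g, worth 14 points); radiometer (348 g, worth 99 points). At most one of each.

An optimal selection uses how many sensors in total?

3

Optimal total is 199.
One optimal bundle: multispectral imager + LiDAR unit + radio tag reader (651 g).
All optima have 3 sensors.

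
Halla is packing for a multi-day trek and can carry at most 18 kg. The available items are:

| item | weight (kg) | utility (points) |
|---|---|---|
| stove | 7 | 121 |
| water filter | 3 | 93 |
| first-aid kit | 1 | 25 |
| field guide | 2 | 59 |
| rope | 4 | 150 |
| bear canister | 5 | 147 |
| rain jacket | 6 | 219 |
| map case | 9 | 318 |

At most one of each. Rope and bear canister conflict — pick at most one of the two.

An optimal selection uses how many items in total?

3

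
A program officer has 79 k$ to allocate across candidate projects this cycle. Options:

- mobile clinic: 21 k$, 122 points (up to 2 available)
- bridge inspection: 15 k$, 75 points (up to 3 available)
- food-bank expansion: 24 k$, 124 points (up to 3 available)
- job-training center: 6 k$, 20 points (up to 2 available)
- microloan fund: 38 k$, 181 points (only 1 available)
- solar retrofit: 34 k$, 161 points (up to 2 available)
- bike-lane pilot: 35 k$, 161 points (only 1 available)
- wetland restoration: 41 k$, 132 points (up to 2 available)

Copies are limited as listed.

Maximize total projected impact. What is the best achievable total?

414

By projected impact per k$: mobile clinic 5.81, food-bank expansion 5.17, bridge inspection 5.00 lead.
Filling by ratio: 2×mobile clinic + food-bank expansion + 2×job-training center for 408, with 1 k$ left unused.
Replace food-bank expansion and job-training center with 2×bridge inspection: the trade gains 6 net, giving 414 at 78 k$.
No other feasible combination exceeds 414.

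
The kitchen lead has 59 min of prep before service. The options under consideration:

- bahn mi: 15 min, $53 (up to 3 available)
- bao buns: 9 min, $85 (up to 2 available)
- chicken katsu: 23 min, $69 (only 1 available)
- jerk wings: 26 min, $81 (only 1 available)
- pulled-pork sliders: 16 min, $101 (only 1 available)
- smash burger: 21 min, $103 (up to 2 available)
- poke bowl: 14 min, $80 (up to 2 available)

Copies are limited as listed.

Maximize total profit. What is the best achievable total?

374

Density check — bao buns 9.44, pulled-pork sliders 6.31, poke bowl 5.71 are the best per min.
Greedy by ratio would take 2×bao buns + pulled-pork sliders + poke bowl: 48 min used, total 351.
The 14 min tied up in poke bowl is better spent on smash burger — total rises to 374 (55 min).
No other feasible combination exceeds 374.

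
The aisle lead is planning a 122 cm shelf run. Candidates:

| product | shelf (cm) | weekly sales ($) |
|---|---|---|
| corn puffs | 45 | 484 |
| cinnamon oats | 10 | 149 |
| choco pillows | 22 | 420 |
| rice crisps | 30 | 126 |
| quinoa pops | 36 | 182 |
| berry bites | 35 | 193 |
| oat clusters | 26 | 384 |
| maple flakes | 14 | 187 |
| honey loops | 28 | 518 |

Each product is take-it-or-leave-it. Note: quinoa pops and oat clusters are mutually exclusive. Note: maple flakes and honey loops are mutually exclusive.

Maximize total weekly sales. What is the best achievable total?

1806

By weekly sales per cm: choco pillows 19.09, honey loops 18.50, cinnamon oats 14.90, oat clusters 14.77 lead.
Best packing: corn puffs + choco pillows + oat clusters + honey loops — 121 cm, 1806 total.
The spare 1 cm is too small for any remaining product, and no feasible exchange beats 1806.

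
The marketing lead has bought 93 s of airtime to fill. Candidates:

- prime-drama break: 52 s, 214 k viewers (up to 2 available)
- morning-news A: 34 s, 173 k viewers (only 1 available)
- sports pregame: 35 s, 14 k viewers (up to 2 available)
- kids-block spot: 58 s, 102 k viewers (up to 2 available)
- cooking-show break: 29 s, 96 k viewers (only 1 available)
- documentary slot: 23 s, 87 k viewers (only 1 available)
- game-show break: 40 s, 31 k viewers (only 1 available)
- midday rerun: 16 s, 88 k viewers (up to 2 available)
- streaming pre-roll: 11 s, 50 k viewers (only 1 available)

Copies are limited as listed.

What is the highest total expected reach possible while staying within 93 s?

436

The ratio heuristic lands on morning-news A + 2×midday rerun + streaming pre-roll (399) but leaves 16 s idle.
Dropping streaming pre-roll frees 11 s; slotting in documentary slot (23 s) lifts the total to 436 at 89 s.
Every other selection either busts 93 s or exceeds an availability limit or fails to beat 436.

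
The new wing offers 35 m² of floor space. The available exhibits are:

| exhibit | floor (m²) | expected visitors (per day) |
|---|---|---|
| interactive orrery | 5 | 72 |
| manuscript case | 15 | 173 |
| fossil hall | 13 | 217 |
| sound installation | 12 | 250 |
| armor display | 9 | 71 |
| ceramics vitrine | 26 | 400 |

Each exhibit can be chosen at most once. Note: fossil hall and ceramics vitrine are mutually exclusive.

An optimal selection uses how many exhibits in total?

3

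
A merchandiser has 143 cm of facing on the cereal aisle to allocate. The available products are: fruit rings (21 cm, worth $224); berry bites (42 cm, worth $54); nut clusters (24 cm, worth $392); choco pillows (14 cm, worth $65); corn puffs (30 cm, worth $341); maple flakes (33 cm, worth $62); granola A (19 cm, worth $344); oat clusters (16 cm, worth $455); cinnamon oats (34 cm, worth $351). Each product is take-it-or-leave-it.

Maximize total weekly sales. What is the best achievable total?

1948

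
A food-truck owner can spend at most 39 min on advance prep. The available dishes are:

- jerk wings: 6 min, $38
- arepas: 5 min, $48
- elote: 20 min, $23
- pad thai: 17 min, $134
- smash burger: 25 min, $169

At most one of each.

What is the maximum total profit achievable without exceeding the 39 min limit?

255

Greedy by ratio would take jerk wings + arepas + pad thai: 28 min used, total 220.
Dropping pad thai frees 17 min; slotting in smash burger (25 min) lifts the total to 255 at 36 min.
Next best is jerk wings + arepas + pad thai at 220 (28 min) — short by 35.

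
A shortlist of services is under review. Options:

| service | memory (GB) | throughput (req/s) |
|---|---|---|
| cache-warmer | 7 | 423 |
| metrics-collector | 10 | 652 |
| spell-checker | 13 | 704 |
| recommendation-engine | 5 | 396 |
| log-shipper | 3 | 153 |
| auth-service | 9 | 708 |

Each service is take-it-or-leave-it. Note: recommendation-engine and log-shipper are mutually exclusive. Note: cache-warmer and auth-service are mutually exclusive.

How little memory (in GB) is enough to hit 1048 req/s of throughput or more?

Need the lightest bundle worth ≥ 1048.
recommendation-engine + auth-service: 1104 throughput at 14 GB.
No combination under 14 GB hits 1048.

14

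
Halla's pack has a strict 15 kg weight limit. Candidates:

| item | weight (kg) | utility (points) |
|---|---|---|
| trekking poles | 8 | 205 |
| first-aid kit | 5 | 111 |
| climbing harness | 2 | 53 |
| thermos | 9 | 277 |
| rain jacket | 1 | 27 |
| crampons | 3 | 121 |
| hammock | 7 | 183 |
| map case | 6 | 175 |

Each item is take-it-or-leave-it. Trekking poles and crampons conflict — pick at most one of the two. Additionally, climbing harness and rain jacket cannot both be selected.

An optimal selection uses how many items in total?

2

Best achievable utility is 452.
For example thermos + map case achieves it, using 15 kg.
Any selection reaching 452 contains exactly 2 items.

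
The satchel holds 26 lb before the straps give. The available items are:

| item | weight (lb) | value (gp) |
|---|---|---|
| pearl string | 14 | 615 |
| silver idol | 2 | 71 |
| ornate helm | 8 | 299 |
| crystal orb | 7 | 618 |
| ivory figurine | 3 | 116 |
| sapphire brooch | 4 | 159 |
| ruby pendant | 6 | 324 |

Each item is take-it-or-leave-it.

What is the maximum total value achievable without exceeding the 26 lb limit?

1428

Greedy by ratio would take silver idol + crystal orb + ivory figurine + sapphire brooch + ruby pendant: 22 lb used, total 1288.
Replace sapphire brooch with ornate helm: the trade gains 140 net, giving 1428 at 26 lb.
Next best is pearl string + silver idol + crystal orb + ivory figurine at 1420 (26 lb) — short by 8.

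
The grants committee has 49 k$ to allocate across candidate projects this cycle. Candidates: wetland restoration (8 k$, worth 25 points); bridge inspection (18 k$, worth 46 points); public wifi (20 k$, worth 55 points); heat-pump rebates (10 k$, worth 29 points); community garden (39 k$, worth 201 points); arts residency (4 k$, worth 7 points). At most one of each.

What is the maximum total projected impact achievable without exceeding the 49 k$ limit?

230

The ratio heuristic lands on wetland restoration + community garden (226) but leaves 2 k$ idle.
The 8 k$ tied up in wetland restoration is better spent on heat-pump rebates — total rises to 230 (49 k$).
Runner-up wetland restoration + community garden tops out at 226.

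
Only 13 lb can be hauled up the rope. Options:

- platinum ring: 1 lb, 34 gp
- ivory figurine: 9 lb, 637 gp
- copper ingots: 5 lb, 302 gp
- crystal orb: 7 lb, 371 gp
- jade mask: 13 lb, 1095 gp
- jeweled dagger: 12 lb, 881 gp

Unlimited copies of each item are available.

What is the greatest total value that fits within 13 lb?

1095

Density check — jade mask 84.23, jeweled dagger 73.42, ivory figurine 70.78 are the best per lb.
Jade mask uses 13 of the 13 lb and totals 1095.
Nothing else within 13 lb beats 1095.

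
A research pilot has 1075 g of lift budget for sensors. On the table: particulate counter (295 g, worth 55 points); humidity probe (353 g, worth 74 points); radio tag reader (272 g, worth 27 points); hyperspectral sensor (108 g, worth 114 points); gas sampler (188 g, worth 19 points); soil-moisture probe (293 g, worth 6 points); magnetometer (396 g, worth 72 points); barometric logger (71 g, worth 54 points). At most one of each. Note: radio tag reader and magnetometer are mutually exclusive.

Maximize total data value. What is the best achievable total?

Density check — hyperspectral sensor 1.06, barometric logger 0.76, humidity probe 0.21 are the best per g.
The ratio ordering already packs tightly: particulate counter + humidity probe + hyperspectral sensor + gas sampler + barometric logger, 1015 g, 316.
An exhaustive check of the 256 subsets confirms 316.

316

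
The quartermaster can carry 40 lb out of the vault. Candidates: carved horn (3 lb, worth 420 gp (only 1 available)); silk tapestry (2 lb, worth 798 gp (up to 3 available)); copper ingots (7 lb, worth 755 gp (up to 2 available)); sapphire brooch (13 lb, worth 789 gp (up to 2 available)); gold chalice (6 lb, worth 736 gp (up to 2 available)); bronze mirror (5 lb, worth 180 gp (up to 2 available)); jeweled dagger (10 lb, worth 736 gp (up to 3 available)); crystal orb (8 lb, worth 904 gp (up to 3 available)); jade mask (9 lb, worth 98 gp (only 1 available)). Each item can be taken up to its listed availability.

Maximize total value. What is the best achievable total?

Ranking by ratio (value/lb): silk tapestry 399.00, carved horn 140.00, gold chalice 122.67, crystal orb 113.00.
A density-first pass picks carved horn + 3×silk tapestry + 2×gold chalice + 2×crystal orb — 6094 at 37 lb.
The 12 lb tied up in 2×gold chalice is better spent on copper ingots + crystal orb — total rises to 6281 (40 lb).
No other feasible combination exceeds 6281.

6281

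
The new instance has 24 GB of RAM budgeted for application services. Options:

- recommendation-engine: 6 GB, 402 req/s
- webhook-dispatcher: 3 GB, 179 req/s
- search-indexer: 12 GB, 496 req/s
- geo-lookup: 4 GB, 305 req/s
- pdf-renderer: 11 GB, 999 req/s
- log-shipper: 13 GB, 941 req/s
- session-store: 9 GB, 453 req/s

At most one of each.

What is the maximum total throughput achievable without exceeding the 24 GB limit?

Greedy by ratio would take recommendation-engine + webhook-dispatcher + geo-lookup + pdf-renderer: 24 GB used, total 1885.
The 13 GB tied up in recommendation-engine and webhook-dispatcher and geo-lookup is better spent on log-shipper — total rises to 1940 (24 GB).
Next best is recommendation-engine + webhook-dispatcher + geo-lookup + pdf-renderer at 1885 (24 GB) — short by 55.

1940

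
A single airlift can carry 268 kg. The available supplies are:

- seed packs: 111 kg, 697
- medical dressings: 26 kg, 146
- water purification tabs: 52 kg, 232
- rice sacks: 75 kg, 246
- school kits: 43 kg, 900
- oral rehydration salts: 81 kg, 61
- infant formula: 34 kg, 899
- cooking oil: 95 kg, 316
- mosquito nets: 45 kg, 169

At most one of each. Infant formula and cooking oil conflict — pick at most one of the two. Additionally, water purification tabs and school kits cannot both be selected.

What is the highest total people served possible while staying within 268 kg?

2811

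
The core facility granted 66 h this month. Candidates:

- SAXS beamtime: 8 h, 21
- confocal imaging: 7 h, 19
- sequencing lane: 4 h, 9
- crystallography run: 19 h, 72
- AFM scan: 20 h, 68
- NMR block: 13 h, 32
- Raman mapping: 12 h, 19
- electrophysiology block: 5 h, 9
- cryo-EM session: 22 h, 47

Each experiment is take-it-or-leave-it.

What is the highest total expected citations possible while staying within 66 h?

202

The ratio heuristic lands on SAXS beamtime + confocal imaging + sequencing lane + crystallography run + AFM scan + electrophysiology block (198) but leaves 3 h idle.
Dropping confocal imaging and electrophysiology block frees 12 h; slotting in NMR block (13 h) lifts the total to 202 at 64 h.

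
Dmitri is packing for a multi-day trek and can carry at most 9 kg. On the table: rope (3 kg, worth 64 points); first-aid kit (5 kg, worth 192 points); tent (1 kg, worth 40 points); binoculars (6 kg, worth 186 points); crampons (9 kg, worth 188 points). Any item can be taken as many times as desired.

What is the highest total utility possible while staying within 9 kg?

360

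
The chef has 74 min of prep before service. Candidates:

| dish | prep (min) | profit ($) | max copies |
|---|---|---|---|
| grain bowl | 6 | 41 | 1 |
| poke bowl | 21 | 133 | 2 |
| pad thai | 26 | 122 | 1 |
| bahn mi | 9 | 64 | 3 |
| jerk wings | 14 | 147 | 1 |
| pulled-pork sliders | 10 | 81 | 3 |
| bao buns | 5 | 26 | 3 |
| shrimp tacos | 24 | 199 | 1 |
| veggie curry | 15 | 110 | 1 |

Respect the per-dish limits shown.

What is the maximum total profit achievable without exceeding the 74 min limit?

630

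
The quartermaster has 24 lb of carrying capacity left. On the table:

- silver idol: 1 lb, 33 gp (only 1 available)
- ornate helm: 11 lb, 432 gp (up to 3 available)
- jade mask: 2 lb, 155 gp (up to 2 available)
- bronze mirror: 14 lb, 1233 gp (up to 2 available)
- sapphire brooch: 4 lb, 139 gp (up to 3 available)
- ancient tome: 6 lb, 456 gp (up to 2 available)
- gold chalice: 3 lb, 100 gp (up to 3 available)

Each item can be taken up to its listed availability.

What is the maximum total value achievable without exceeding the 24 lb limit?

Best packing: 2×jade mask + bronze mirror + ancient tome — 24 lb, 1999 total.
Every other selection either busts 24 lb or exceeds an availability limit or fails to beat 1999.

1999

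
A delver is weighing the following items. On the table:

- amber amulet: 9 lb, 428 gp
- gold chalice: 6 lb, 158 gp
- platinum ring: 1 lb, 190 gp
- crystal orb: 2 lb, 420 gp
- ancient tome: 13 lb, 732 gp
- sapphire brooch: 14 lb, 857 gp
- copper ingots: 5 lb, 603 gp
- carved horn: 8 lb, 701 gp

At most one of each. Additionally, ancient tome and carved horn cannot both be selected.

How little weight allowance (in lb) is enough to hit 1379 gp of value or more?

14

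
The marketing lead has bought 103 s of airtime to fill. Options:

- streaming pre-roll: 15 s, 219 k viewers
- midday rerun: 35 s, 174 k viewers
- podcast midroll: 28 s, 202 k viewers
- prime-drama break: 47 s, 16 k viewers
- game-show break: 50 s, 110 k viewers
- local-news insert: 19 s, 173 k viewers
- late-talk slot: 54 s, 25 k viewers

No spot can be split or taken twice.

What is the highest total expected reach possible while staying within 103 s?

Streaming pre-roll + midday rerun + podcast midroll + local-news insert uses 97 of the 103 s and totals 768.
Runner-up streaming pre-roll + midday rerun + podcast midroll tops out at 595.

768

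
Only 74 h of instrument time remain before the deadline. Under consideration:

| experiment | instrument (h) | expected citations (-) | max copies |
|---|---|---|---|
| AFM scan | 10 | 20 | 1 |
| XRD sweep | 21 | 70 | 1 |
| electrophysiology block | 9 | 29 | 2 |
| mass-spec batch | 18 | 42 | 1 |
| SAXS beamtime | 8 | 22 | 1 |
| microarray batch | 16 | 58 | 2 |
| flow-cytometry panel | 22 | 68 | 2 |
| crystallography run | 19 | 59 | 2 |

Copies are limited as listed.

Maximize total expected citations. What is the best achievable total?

245

The ratio heuristic lands on XRD sweep + 2×electrophysiology block + 2×microarray batch (244) but leaves 3 h idle.
Replace 2×electrophysiology block with crystallography run: the trade gains 1 net, giving 245 at 72 h.
No other feasible combination exceeds 245.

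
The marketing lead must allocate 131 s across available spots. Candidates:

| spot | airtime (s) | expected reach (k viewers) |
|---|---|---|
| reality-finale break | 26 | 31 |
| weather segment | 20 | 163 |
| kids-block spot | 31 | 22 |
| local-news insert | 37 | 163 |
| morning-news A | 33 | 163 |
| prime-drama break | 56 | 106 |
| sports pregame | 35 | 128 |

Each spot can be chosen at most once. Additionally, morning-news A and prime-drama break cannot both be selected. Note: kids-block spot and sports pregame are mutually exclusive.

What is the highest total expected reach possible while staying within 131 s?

617

By expected reach per s: weather segment 8.15, morning-news A 4.94, local-news insert 4.41, sports pregame 3.66 lead.
Weather segment + local-news insert + morning-news A + sports pregame uses 125 of the 131 s and totals 617.
Next best is reality-finale break + weather segment + local-news insert + morning-news A at 520 (116 s) — short by 97.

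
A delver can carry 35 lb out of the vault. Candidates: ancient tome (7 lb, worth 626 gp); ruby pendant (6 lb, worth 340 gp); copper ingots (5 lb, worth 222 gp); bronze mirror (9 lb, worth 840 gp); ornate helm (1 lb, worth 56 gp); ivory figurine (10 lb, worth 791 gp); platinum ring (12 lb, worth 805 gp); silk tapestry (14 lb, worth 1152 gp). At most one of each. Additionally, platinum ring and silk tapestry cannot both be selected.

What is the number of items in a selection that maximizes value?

4

The maximum value within 35 lb is 2840.
ancient tome + copper ingots + bronze mirror + silk tapestry hits 2840 at 35 lb.
Every optimal selection uses 4 items.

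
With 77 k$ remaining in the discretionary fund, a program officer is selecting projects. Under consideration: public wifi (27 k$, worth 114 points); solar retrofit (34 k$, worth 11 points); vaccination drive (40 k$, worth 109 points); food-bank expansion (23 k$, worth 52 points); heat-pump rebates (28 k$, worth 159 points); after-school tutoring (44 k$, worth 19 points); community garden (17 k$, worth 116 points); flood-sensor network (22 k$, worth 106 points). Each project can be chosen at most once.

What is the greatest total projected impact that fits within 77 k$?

389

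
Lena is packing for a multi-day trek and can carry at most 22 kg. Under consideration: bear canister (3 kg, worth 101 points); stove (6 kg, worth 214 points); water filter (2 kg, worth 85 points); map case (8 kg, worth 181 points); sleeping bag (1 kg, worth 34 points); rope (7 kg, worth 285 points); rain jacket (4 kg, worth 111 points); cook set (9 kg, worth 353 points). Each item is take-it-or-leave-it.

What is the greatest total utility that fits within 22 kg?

Density check — water filter 42.50, rope 40.71, cook set 39.22 are the best per kg.
Taking bear canister + water filter + sleeping bag + rope + cook set: 22 kg used, 858 in utility.
Next best is stove + rope + cook set at 852 (22 kg) — short by 6.

858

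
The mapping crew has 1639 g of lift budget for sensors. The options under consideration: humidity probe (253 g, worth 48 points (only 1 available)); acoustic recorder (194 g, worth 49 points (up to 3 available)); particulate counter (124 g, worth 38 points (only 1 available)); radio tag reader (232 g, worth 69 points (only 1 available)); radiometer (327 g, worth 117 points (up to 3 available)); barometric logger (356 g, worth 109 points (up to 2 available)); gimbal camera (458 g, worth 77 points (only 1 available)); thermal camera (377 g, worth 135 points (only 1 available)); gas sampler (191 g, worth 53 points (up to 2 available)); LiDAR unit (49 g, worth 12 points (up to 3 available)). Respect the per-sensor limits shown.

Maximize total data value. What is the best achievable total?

567

Greedy by ratio would take particulate counter + 3×radiometer + thermal camera + 3×LiDAR unit: 1629 g used, total 560.
Dropping particulate counter and 2×LiDAR unit frees 222 g; slotting in radio tag reader (232 g) lifts the total to 567 at 1639 g.
No other feasible combination exceeds 567.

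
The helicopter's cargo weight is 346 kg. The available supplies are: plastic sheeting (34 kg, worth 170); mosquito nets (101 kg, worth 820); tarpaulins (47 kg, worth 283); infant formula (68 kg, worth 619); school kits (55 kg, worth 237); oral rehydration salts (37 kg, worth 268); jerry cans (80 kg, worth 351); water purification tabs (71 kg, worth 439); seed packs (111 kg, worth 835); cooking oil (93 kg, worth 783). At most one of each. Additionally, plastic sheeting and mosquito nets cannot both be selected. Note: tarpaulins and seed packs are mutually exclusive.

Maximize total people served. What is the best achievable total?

2773

Taking mosquito nets + tarpaulins + infant formula + oral rehydration salts + cooking oil: 346 kg used, 2773 in people served.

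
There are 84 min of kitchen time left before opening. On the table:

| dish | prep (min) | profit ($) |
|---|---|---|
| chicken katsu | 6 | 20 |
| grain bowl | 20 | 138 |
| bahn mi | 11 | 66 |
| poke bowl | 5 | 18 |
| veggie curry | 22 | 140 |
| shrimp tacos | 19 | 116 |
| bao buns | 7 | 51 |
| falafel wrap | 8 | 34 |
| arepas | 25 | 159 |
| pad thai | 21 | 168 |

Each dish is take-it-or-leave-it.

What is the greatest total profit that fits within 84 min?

582

Greedy by ratio would take grain bowl + bahn mi + veggie curry + bao buns + pad thai: 81 min used, total 563.
Replace veggie curry with arepas: the trade gains 19 net, giving 582 at 84 min.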